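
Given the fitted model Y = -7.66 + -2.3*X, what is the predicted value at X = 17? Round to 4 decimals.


Substitute X = 17 into the equation:
Y = -7.66 + -2.3 * 17 = -7.66 + -39.1000 = -46.7600.

-46.7600


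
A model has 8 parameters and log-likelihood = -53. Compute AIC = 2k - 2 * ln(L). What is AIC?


AIC = 2k - 2*loglik = 2(8) - 2(-53).
= 16 + 106 = 122.

122


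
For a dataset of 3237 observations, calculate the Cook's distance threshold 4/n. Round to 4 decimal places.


Cook's distance cutoff = 4/n = 4/3237.
= 0.0012.

0.0012


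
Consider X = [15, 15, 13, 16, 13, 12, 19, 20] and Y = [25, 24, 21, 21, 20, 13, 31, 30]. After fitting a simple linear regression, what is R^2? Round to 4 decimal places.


After computing the OLS fit (b0=-4.6695, b1=1.8078):
SSres = 45.7365, SStot = 234.8750.
R^2 = 1 - 45.7365/234.8750 = 0.8053.

0.8053


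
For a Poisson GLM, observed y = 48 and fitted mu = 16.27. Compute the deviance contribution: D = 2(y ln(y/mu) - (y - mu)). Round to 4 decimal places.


First: ln(48/16.27) = 1.081878.
Then: 48 * 1.081878 = 51.930144.
y - mu = 48 - 16.27 = 31.73.
D = 2(51.930144 - 31.73) = 40.400288, which rounds to 40.4003.

40.4003


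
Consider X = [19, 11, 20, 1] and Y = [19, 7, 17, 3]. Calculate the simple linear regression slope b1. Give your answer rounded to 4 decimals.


Calculate xbar = 12.7500, ybar = 11.5000.
S_xx = 232.7500, S_xy = 194.5000.
Using b1 = S_xy / S_xx = 194.5000 / 232.7500, we get b1 = 0.8357.

0.8357


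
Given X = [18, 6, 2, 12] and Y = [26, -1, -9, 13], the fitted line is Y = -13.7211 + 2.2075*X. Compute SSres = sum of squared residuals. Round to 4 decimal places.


For each point, residual = actual - predicted.
Residuals: [-0.0139, -0.5239, 0.3061, 0.2311].
Sum of squared residuals = 0.4218.

0.4218


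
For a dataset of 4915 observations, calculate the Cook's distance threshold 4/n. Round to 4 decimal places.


Cook's distance cutoff = 4/n = 4/4915.
= 0.0008.

0.0008


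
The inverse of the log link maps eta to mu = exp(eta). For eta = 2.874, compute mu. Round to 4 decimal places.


mu = exp(eta) = exp(2.874).
= 17.7077.

17.7077


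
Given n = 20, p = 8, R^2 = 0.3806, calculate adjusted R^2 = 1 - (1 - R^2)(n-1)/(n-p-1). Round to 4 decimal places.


Using the formula:
(1 - 0.3806) = 0.6194.
Multiply by 19/11: 0.6194 * 19 = 11.7686, then 11.7686 / 11 = 1.0699.
Adj R^2 = 1 - 1.0699 = -0.0699.

-0.0699


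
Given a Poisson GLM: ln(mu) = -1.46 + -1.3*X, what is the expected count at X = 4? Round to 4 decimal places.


Compute eta = -1.46 + -1.3 * 4 = -6.6600.
Apply inverse link: mu = e^-6.6600 = 0.0013.

0.0013


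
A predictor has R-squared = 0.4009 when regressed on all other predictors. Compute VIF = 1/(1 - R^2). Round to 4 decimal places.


Denominator: 1 - 0.4009 = 0.5991.
VIF = 1 / 0.5991 = 1.6692.

1.6692


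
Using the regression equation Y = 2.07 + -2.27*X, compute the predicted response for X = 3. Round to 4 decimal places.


Predicted value:
Y = 2.07 + (-2.27)(3) = 2.07 + -6.8100 = -4.7400.

-4.7400


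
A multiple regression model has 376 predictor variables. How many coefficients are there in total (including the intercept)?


Each predictor gets one coefficient, plus one intercept.
Total parameters = 376 + 1 = 377.

377


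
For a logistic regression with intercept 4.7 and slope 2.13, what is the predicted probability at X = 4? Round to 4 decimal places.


Linear predictor: z = 4.7 + 2.13 * 4 = 13.2200.
P = 1/(1 + exp(-13.2200)) = 1/(1 + 0.0000) = 1.0000.

1.0000


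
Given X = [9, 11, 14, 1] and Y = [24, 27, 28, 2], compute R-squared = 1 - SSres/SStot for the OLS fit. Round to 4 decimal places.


Fit the OLS line: b0 = 1.5472, b1 = 2.1375.
SSres = 28.9973.
SStot = 452.7500.
R^2 = 1 - 28.9973/452.7500 = 0.9360.

0.9360


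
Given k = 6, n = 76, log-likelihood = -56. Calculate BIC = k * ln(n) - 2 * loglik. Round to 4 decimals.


Compute k*ln(n) = 6*ln(76) = 6*4.330733 = 25.984398.
Then -2*loglik = 112.
BIC = 25.984398 + 112 = 137.984398, which rounds to 137.9844.

137.9844


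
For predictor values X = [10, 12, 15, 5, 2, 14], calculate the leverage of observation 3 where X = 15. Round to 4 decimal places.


Compute xbar = 9.6667 with n = 6 observations.
SXX = 133.3333.
Leverage = 1/6 + (15 - 9.6667)^2/133.3333 = 0.3800.

0.3800


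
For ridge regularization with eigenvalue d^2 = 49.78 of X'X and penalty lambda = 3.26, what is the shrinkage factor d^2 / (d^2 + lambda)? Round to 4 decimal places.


Compute the denominator: 49.78 + 3.26 = 53.0400.
Shrinkage factor = 49.78 / 53.0400 = 0.9385.

0.9385


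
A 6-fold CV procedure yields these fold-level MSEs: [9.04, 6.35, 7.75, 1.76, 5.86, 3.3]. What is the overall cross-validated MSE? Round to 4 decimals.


Add all fold MSEs: 34.0600.
Divide by k = 6: 34.0600/6 = 5.6767.

5.6767


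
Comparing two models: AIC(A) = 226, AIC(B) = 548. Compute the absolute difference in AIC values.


Compute |226 - 548| = 322.
Model A has the smaller AIC.

322


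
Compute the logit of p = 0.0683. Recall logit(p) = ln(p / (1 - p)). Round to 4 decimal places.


Compute the odds: 0.0683/0.9317 = 0.0733.
Take the natural log: ln(0.0733) = -2.6131.

-2.6131


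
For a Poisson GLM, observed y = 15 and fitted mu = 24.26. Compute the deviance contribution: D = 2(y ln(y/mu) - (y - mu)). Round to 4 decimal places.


Compute y*ln(y/mu) = 15*ln(15/24.26) = 15*-0.480779 = -7.211685.
y - mu = -9.26.
D = 2*(-7.211685 - (-9.26)) = 4.096630, which rounds to 4.0966.

4.0966


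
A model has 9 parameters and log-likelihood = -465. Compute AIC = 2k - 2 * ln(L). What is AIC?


AIC = 2*9 - 2*(-465).
= 18 + 930 = 948.

948


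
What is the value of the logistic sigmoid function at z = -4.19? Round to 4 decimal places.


First, exp(4.1900) = 66.0228.
Then sigma(z) = 1/(1 + 66.0228) = 0.0149.

0.0149


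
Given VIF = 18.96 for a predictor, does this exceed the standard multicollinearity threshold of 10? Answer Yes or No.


Check: VIF = 18.96 vs threshold = 10.
Since 18.96 >= 10, the answer is Yes.

Yes


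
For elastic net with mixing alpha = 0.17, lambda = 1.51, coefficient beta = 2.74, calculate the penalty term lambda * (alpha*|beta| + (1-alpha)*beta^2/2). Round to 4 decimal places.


L1 component = 0.17 * |2.74| = 0.4658.
L2 component = 0.83 * 2.74^2 / 2 = 3.1157.
Penalty = 1.51 * (0.4658 + 3.1157) = 1.51 * 3.5815 = 5.4080.

5.4080


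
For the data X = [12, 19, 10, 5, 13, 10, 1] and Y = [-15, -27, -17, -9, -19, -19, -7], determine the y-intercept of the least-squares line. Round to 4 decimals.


Compute b1 = -1.1100 from the OLS formula.
With xbar = 10.0000 and ybar = -16.1429, the intercept is:
b0 = -16.1429 - -1.1100 * 10.0000 = -5.0429.

-5.0429


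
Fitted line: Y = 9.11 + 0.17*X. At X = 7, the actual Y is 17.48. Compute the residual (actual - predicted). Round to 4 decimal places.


Fitted value at X = 7 is yhat = 9.11 + 0.17*7 = 10.3000.
Residual = 17.48 - 10.3000 = 7.1800.

7.1800


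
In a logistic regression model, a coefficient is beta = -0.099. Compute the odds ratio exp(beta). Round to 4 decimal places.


exp(-0.099) = 0.9057.
So the odds ratio is 0.9057.

0.9057


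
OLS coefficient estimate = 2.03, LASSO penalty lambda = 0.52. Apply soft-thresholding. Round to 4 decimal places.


|beta_OLS| = 2.03.
lambda = 0.52.
Since |beta| > lambda, coefficient = sign(beta)*(|beta| - lambda) = 1.5100.
Result = 1.5100.

1.5100


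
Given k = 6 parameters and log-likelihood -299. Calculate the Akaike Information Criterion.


AIC = 2*6 - 2*(-299).
= 12 + 598 = 610.

610


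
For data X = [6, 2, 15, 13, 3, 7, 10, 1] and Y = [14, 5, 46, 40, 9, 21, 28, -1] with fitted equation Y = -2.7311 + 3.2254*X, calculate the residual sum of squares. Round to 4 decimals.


For each point, residual = actual - predicted.
Residuals: [-2.6213, 1.2803, 0.3501, 0.8009, 2.0549, 1.1533, -1.5229, -1.4943].
Sum of squared residuals = 19.3793.

19.3793


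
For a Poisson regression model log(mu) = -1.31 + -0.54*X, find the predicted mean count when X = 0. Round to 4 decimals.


eta = -1.31 + -0.54 * 0 = -1.3100.
mu = exp(-1.3100) = 0.2698.

0.2698


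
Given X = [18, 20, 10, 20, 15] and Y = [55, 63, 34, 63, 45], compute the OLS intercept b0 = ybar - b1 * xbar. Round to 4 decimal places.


Compute b1 = 2.9354 from the OLS formula.
With xbar = 16.6000 and ybar = 52.0000, the intercept is:
b0 = 52.0000 - 2.9354 * 16.6000 = 3.2725.

3.2725


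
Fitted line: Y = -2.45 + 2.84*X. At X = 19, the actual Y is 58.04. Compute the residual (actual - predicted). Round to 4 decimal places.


Predicted = -2.45 + 2.84 * 19 = 51.5100.
Residual = 58.04 - 51.5100 = 6.5300.

6.5300


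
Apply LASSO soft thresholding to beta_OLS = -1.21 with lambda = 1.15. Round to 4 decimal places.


Absolute value: |-1.21| = 1.21.
Compare to lambda = 1.15.
Since |beta| > lambda, coefficient = sign(beta)*(|beta| - lambda) = -0.0600.

-0.0600


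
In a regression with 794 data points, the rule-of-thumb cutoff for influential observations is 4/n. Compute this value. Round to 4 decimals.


The threshold is 4/n.
4/794 = 0.0050.

0.0050


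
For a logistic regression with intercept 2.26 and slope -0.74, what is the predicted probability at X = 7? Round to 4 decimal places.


Linear predictor: z = 2.26 + -0.74 * 7 = -2.9200.
P = 1/(1 + exp(2.9200)) = 1/(1 + 18.5413) = 0.0512.

0.0512


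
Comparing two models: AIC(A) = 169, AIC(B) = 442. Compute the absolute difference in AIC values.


Compute |169 - 442| = 273.
Model A has the smaller AIC.

273


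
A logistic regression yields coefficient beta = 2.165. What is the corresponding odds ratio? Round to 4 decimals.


Odds ratio = exp(beta) = exp(2.165).
= 8.7146.

8.7146


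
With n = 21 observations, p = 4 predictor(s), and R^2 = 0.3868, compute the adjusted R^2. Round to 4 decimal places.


Plug in: Adj R^2 = 1 - (1 - 0.3868) * 20/16.
= 1 - 0.6132 * 20/16
= 1 - 12.2640 / 16
= 1 - 0.7665 = 0.2335.

0.2335


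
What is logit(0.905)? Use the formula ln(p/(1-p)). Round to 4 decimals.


Compute the odds: 0.905/0.095 = 9.5263.
Take the natural log: ln(9.5263) = 2.2541.

2.2541


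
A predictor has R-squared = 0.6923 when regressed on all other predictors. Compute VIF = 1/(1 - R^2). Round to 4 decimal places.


Using VIF = 1/(1 - R^2_j):
1 - 0.6923 = 0.3077.
VIF = 3.2499.

3.2499


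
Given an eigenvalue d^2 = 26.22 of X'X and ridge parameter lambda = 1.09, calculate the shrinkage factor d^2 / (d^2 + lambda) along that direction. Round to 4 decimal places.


d^2 + lambda = 26.22 + 1.09 = 27.3100.
Shrinkage factor = 26.22/27.3100 = 0.9601.

0.9601


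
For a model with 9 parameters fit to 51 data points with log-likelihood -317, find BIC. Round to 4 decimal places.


k * ln(n) = 9 * ln(51) = 9 * 3.931826 = 35.386434.
-2 * loglik = -2 * (-317) = 634.
BIC = 35.386434 + 634 = 669.386434, which rounds to 669.3864.

669.3864


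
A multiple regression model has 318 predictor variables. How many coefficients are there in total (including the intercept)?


Each predictor gets one coefficient, plus one intercept.
Total parameters = 318 + 1 = 319.

319


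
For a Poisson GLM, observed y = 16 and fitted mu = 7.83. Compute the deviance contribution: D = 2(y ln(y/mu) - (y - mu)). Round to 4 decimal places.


Compute y*ln(y/mu) = 16*ln(16/7.83) = 16*0.714626 = 11.434016.
y - mu = 8.17.
D = 2*(11.434016 - (8.17)) = 6.528032, which rounds to 6.5280.

6.5280


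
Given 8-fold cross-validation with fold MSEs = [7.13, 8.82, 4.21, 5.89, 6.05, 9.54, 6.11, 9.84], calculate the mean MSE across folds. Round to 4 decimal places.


Sum of fold MSEs = 57.5900.
Average = 57.5900 / 8 = 7.1988.

7.1988


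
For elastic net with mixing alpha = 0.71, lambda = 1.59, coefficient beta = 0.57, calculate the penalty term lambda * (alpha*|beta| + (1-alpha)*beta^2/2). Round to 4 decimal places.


Compute:
L1 = 0.71 * 0.57 = 0.4047.
L2 = 0.29 * 0.57^2 / 2 = 0.0471.
Penalty = 1.59 * (0.4047 + 0.0471) = 0.7184.

0.7184


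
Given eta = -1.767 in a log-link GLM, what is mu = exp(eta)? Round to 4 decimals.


Apply the inverse link:
mu = e^-1.767 = 0.1708.

0.1708


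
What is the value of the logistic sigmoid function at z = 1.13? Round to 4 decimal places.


Compute exp(-1.1300) = 0.3230.
Sigmoid = 1 / (1 + 0.3230) = 1 / 1.3230 = 0.7558.

0.7558


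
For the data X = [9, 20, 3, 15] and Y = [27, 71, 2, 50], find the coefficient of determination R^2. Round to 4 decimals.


The fitted line is Y = -9.8971 + 4.0338*X.
SSres = 0.8141, SStot = 2649.0000.
R^2 = 1 - SSres/SStot = 0.9997.

0.9997


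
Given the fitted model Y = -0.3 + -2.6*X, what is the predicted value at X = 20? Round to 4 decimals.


Predicted value:
Y = -0.3 + (-2.6)(20) = -0.3 + -52.0000 = -52.3000.

-52.3000


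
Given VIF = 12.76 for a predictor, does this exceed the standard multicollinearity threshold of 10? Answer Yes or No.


Check: VIF = 12.76 vs threshold = 10.
Since 12.76 >= 10, the answer is Yes.

Yes


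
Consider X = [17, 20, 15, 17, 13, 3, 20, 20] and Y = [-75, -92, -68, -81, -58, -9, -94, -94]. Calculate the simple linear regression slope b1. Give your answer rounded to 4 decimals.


First compute the means: xbar = 15.6250, ybar = -71.3750.
Then S_xx = sum((xi - xbar)^2) = 227.8750.
S_xy = sum((xi - xbar)(yi - ybar)) = -1131.1250.
b1 = S_xy / S_xx = -1131.1250 / 227.8750 = -4.9638.

-4.9638


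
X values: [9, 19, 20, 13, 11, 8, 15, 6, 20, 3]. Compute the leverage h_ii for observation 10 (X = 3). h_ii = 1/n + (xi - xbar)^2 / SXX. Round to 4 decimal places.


Compute xbar = 12.4000 with n = 10 observations.
SXX = 328.4000.
Leverage = 1/10 + (3 - 12.4000)^2/328.4000 = 0.3691.

0.3691


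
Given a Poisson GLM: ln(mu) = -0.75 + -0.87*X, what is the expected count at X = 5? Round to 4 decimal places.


Linear predictor: eta = -0.75 + (-0.87)(5) = -5.1000.
Expected count: mu = exp(-5.1000) = 0.0061.

0.0061


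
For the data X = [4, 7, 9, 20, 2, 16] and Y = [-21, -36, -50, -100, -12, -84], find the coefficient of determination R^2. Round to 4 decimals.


Fit the OLS line: b0 = -2.2323, b1 = -4.9932.
SSres = 18.8220.
SStot = 6135.5000.
R^2 = 1 - 18.8220/6135.5000 = 0.9969.

0.9969


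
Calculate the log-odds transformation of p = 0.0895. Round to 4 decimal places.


Compute the odds: 0.0895/0.9105 = 0.0983.
Take the natural log: ln(0.0983) = -2.3198.

-2.3198


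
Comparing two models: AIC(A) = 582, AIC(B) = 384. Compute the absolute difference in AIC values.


Compute |582 - 384| = 198.
Model B has the smaller AIC.

198


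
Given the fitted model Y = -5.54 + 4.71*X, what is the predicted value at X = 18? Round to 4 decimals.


Substitute X = 18 into the equation:
Y = -5.54 + 4.71 * 18 = -5.54 + 84.7800 = 79.2400.

79.2400


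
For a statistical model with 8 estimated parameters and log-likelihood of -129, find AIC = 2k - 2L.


AIC = 2*8 - 2*(-129).
= 16 + 258 = 274.

274


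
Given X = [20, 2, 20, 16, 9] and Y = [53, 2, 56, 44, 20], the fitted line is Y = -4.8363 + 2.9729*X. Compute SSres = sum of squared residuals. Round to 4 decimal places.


For each point, residual = actual - predicted.
Residuals: [-1.6217, 0.8905, 1.3783, 1.2699, -1.9198].
Sum of squared residuals = 10.6209.

10.6209


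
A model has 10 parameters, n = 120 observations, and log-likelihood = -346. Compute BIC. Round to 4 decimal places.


Compute k*ln(n) = 10*ln(120) = 10*4.787492 = 47.874920.
Then -2*loglik = 692.
BIC = 47.874920 + 692 = 739.874920, which rounds to 739.8749.

739.8749


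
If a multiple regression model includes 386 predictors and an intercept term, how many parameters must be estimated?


Total coefficients = number of predictors + 1 (for the intercept).
= 386 + 1 = 387.

387


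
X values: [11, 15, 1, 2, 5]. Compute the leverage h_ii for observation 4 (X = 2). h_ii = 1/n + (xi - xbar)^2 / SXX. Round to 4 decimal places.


Mean of X: xbar = 6.8000.
SXX = 144.8000.
For X = 2: h = 1/5 + (2 - 6.8000)^2/144.8000 = 0.3591.

0.3591


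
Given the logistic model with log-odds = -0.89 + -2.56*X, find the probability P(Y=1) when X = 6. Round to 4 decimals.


Linear predictor: z = -0.89 + -2.56 * 6 = -16.2500.
P = 1/(1 + exp(16.2500)) = 1/(1 + 11409991.7638) = 0.0000.

0.0000


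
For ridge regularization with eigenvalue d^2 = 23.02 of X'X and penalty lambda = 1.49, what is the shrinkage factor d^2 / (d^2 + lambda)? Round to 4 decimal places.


Compute the denominator: 23.02 + 1.49 = 24.5100.
Shrinkage factor = 23.02 / 24.5100 = 0.9392.

0.9392


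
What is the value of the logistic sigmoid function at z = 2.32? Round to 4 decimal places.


exp(-2.3200) = 0.0983.
1 + exp(-z) = 1.0983.
sigmoid = 1/1.0983 = 0.9105.

0.9105


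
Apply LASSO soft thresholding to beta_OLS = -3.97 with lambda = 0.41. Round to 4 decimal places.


Check: |-3.97| = 3.97 vs lambda = 0.41.
Since |beta| > lambda, coefficient = sign(beta)*(|beta| - lambda) = -3.5600.
Soft-thresholded coefficient = -3.5600.

-3.5600


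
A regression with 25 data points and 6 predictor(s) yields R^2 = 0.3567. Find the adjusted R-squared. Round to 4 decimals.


Adjusted R^2 = 1 - (1 - R^2) * (n-1)/(n-p-1).
(1 - R^2) = 0.6433.
(n-1)/(n-p-1) = 24/18.
(1 - R^2) * (n-1) = 0.6433 * 24 = 15.4392.
Divide by (n-p-1): 15.4392 / 18 = 0.8577.
Adj R^2 = 1 - 0.8577 = 0.1423.

0.1423


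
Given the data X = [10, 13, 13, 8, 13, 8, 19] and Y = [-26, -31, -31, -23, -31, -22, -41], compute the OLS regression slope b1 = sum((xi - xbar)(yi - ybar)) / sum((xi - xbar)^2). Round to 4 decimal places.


Calculate xbar = 12.0000, ybar = -29.2857.
S_xx = 88.0000, S_xy = -148.0000.
Using b1 = S_xy / S_xx = -148.0000 / 88.0000, we get b1 = -1.6818.

-1.6818


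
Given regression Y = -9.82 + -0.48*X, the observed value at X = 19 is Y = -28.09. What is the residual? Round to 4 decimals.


Compute yhat = -9.82 + (-0.48)(19) = -18.9400.
Residual = actual - predicted = -28.09 - -18.9400 = -9.1500.

-9.1500


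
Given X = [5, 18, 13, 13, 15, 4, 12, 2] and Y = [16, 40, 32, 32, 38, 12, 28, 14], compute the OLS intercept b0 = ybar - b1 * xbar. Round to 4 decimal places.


Compute b1 = 1.8726 from the OLS formula.
With xbar = 10.2500 and ybar = 26.5000, the intercept is:
b0 = 26.5000 - 1.8726 * 10.2500 = 7.3057.

7.3057


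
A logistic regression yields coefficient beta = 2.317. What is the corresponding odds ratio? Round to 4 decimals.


The odds ratio is computed as:
OR = e^(2.317) = 10.1452.

10.1452


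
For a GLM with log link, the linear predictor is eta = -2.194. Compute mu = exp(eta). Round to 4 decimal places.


mu = exp(eta) = exp(-2.194).
= 0.1115.

0.1115


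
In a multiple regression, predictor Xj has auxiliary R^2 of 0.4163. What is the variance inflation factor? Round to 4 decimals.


VIF = 1 / (1 - 0.4163).
= 1 / 0.5837 = 1.7132.

1.7132


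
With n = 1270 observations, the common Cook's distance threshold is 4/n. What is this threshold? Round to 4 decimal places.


The threshold is 4/n.
4/1270 = 0.0031.

0.0031


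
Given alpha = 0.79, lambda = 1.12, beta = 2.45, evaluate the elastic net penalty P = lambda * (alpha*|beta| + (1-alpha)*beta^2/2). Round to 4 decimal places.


alpha * |beta| = 0.79 * 2.45 = 1.9355.
(1-alpha) * beta^2/2 = 0.21 * 6.0025/2 = 0.6303.
Total = 1.12 * (1.9355 + 0.6303) = 2.8737.

2.8737


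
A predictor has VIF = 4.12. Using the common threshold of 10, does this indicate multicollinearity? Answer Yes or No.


The threshold is 10.
VIF = 4.12 is < 10.
Multicollinearity indication: No.

No


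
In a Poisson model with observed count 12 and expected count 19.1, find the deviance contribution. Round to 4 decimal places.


First: ln(12/19.1) = -0.464782.
Then: 12 * -0.464782 = -5.577384.
y - mu = 12 - 19.1 = -7.1.
D = 2(-5.577384 - -7.1) = 3.045232, which rounds to 3.0452.

3.0452


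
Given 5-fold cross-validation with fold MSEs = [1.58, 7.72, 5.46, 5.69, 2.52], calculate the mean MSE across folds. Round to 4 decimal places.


Add all fold MSEs: 22.9700.
Divide by k = 5: 22.9700/5 = 4.5940.

4.5940


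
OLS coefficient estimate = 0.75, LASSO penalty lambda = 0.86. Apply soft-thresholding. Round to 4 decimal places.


|beta_OLS| = 0.75.
lambda = 0.86.
Since |beta| <= lambda, the coefficient is set to 0.
Result = 0.0000.

0.0000


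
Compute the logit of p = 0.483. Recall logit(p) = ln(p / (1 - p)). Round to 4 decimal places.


The odds are p/(1-p) = 0.483 / 0.517 = 0.9342.
logit(p) = ln(0.9342) = -0.0680.

-0.0680


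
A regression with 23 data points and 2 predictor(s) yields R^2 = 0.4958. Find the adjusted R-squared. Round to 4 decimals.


Using the formula:
(1 - 0.4958) = 0.5042.
Multiply by 22/20: 0.5042 * 22 = 11.0924, then 11.0924 / 20 = 0.5546.
Adj R^2 = 1 - 0.5546 = 0.4454.

0.4454


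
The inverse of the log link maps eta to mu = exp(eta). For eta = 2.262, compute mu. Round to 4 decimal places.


mu = exp(eta) = exp(2.262).
= 9.6023.

9.6023


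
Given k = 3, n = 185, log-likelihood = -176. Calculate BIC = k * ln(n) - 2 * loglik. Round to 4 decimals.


k * ln(n) = 3 * ln(185) = 3 * 5.220356 = 15.661068.
-2 * loglik = -2 * (-176) = 352.
BIC = 15.661068 + 352 = 367.661068, which rounds to 367.6611.

367.6611


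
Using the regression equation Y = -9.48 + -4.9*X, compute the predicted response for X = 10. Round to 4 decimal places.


Predicted value:
Y = -9.48 + (-4.9)(10) = -9.48 + -49.0000 = -58.4800.

-58.4800


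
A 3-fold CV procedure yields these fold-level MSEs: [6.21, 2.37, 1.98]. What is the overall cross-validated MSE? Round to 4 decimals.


Add all fold MSEs: 10.5600.
Divide by k = 3: 10.5600/3 = 3.5200.

3.5200


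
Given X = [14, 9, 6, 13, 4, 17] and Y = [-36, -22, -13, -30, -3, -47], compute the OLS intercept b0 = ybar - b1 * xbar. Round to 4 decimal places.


Compute b1 = -3.1514 from the OLS formula.
With xbar = 10.5000 and ybar = -25.1667, the intercept is:
b0 = -25.1667 - -3.1514 * 10.5000 = 7.9230.

7.9230


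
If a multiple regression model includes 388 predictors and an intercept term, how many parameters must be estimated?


Each predictor gets one coefficient, plus one intercept.
Total parameters = 388 + 1 = 389.

389


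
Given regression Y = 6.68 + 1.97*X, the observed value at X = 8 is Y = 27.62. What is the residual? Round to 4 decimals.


Fitted value at X = 8 is yhat = 6.68 + 1.97*8 = 22.4400.
Residual = 27.62 - 22.4400 = 5.1800.

5.1800


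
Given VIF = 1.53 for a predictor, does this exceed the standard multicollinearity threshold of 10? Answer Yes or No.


Check: VIF = 1.53 vs threshold = 10.
Since 1.53 < 10, the answer is No.

No


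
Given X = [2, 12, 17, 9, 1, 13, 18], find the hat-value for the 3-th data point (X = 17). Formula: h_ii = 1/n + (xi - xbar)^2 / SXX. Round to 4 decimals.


n = 7, xbar = 10.2857.
SXX = sum((xi - xbar)^2) = 271.4286.
h = 1/7 + (17 - 10.2857)^2 / 271.4286 = 0.3089.

0.3089


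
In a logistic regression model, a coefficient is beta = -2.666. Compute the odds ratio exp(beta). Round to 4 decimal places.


The odds ratio is computed as:
OR = e^(-2.666) = 0.0695.

0.0695


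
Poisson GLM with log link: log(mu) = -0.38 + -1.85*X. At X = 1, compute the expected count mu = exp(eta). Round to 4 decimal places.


Linear predictor: eta = -0.38 + (-1.85)(1) = -2.2300.
Expected count: mu = exp(-2.2300) = 0.1075.

0.1075


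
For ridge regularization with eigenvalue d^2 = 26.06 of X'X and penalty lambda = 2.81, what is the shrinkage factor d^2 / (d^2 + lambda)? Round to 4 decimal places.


Compute the denominator: 26.06 + 2.81 = 28.8700.
Shrinkage factor = 26.06 / 28.8700 = 0.9027.

0.9027


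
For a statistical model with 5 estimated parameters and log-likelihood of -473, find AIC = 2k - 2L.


Compute:
2k = 2*5 = 10.
-2*loglik = -2*(-473) = 946.
AIC = 10 + 946 = 956.

956


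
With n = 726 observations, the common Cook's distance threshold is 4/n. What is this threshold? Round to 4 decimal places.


The threshold is 4/n.
4/726 = 0.0055.

0.0055


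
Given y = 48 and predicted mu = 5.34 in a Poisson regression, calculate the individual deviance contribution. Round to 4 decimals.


y/mu = 48/5.34 = 8.988764 (approx.), and ln(48/5.34) = 2.195975.
y * ln(y/mu) = 48 * 2.195975 = 105.406800.
y - mu = 42.66.
D = 2 * (105.406800 - 42.66) = 125.493600, which rounds to 125.4936.

125.4936


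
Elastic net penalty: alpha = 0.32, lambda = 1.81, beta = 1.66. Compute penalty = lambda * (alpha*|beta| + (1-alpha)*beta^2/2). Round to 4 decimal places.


L1 component = 0.32 * |1.66| = 0.5312.
L2 component = 0.68 * 1.66^2 / 2 = 0.9369.
Penalty = 1.81 * (0.5312 + 0.9369) = 1.81 * 1.4681 = 2.6573.

2.6573


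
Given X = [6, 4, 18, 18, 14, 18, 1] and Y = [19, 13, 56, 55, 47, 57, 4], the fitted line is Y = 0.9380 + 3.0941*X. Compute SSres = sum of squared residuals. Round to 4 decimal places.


For each point, residual = actual - predicted.
Residuals: [-0.5026, -0.3144, -0.6318, -1.6318, 2.7446, 0.3682, -0.0321].
Sum of squared residuals = 11.0828.

11.0828


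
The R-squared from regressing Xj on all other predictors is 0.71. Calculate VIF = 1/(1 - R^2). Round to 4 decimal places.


Using VIF = 1/(1 - R^2_j):
1 - 0.71 = 0.29.
VIF = 3.4483.

3.4483


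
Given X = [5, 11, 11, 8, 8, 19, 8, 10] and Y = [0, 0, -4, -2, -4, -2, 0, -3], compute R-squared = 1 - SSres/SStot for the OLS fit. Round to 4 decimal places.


After computing the OLS fit (b0=-1.0417, b1=-0.0833):
SSres = 20.0417, SStot = 20.8750.
R^2 = 1 - 20.0417/20.8750 = 0.0399.

0.0399


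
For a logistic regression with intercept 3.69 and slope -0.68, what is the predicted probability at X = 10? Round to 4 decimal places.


z = 3.69 + -0.68 * 10 = -3.1100.
Sigmoid: P = 1 / (1 + exp(3.1100)) = 0.0427.

0.0427


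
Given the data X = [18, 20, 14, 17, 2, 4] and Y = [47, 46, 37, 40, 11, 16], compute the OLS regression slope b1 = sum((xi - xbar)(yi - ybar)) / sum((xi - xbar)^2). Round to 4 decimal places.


First compute the means: xbar = 12.5000, ybar = 32.8333.
Then S_xx = sum((xi - xbar)^2) = 291.5000.
S_xy = sum((xi - xbar)(yi - ybar)) = 587.5000.
b1 = S_xy / S_xx = 587.5000 / 291.5000 = 2.0154.

2.0154


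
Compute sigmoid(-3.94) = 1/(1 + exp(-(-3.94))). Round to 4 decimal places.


exp(3.9400) = 51.4186.
1 + exp(-z) = 52.4186.
sigmoid = 1/52.4186 = 0.0191.

0.0191


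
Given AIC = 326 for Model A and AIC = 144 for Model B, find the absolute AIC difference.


Compute |326 - 144| = 182.
Model B has the smaller AIC.

182


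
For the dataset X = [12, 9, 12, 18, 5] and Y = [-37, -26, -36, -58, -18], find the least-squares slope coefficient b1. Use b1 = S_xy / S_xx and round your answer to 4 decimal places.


First compute the means: xbar = 11.2000, ybar = -35.0000.
Then S_xx = sum((xi - xbar)^2) = 90.8000.
S_xy = sum((xi - xbar)(yi - ybar)) = -284.0000.
b1 = S_xy / S_xx = -284.0000 / 90.8000 = -3.1278.

-3.1278


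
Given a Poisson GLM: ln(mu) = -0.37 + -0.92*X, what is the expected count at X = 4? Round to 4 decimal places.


eta = -0.37 + -0.92 * 4 = -4.0500.
mu = exp(-4.0500) = 0.0174.

0.0174


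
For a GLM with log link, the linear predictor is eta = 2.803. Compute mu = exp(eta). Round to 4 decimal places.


Apply the inverse link:
mu = e^2.803 = 16.4941.

16.4941


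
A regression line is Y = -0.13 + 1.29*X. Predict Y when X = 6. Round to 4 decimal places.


Predicted value:
Y = -0.13 + (1.29)(6) = -0.13 + 7.7400 = 7.6100.

7.6100


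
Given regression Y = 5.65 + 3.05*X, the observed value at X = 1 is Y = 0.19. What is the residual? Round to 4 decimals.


Compute yhat = 5.65 + (3.05)(1) = 8.7000.
Residual = actual - predicted = 0.19 - 8.7000 = -8.5100.

-8.5100


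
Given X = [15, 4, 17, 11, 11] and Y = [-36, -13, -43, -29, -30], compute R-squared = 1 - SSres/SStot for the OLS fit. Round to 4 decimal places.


After computing the OLS fit (b0=-4.4274, b1=-2.2218):
SSres = 5.1210, SStot = 494.8000.
R^2 = 1 - 5.1210/494.8000 = 0.9897.

0.9897


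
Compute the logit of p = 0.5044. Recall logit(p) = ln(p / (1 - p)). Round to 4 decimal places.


1 - p = 0.4956.
p/(1-p) = 1.0178.
logit = ln(1.0178) = 0.0176.

0.0176


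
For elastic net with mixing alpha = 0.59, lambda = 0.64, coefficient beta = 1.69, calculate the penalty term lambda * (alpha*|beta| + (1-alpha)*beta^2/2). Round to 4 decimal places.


alpha * |beta| = 0.59 * 1.69 = 0.9971.
(1-alpha) * beta^2/2 = 0.41 * 2.8561/2 = 0.5855.
Total = 0.64 * (0.9971 + 0.5855) = 1.0129.

1.0129


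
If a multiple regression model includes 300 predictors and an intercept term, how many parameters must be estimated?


Total coefficients = number of predictors + 1 (for the intercept).
= 300 + 1 = 301.

301


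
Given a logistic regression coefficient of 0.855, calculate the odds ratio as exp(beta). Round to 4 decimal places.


Odds ratio = exp(beta) = exp(0.855).
= 2.3514.

2.3514


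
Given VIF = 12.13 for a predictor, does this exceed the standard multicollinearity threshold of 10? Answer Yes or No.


The threshold is 10.
VIF = 12.13 is >= 10.
Multicollinearity indication: Yes.

Yes


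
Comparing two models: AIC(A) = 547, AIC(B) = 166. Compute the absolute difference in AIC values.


Absolute difference = |547 - 166| = 381.
The model with lower AIC (B) is preferred.

381


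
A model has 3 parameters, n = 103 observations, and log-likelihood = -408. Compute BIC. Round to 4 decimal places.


Compute k*ln(n) = 3*ln(103) = 3*4.634729 = 13.904187.
Then -2*loglik = 816.
BIC = 13.904187 + 816 = 829.904187, which rounds to 829.9042.

829.9042


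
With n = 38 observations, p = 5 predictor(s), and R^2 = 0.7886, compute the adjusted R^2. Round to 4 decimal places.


Using the formula:
(1 - 0.7886) = 0.2114.
Multiply by 37/32: 0.2114 * 37 = 7.8218, then 7.8218 / 32 = 0.2444.
Adj R^2 = 1 - 0.2444 = 0.7556.

0.7556


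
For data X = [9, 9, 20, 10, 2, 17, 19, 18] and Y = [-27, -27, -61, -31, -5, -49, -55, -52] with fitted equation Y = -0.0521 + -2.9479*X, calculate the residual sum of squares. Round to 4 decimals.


Predicted values from Y = -0.0521 + -2.9479*X.
Residuals: [-0.4168, -0.4168, -1.9899, -1.4689, 0.9479, 1.1664, 1.0622, 1.1143].
SSres = 11.0938.

11.0938


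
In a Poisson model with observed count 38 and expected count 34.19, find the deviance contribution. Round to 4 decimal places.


First: ln(38/34.19) = 0.105653.
Then: 38 * 0.105653 = 4.014814.
y - mu = 38 - 34.19 = 3.81.
D = 2(4.014814 - 3.81) = 0.409628, which rounds to 0.4096.

0.4096


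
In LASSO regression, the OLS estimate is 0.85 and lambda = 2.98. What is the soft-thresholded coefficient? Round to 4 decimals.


Check: |0.85| = 0.85 vs lambda = 2.98.
Since |beta| <= lambda, the coefficient is set to 0.
Soft-thresholded coefficient = 0.0000.

0.0000


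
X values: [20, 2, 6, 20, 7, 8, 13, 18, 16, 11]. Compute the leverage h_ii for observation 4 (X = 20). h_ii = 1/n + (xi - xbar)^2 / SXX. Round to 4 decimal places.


n = 10, xbar = 12.1000.
SXX = sum((xi - xbar)^2) = 358.9000.
h = 1/10 + (20 - 12.1000)^2 / 358.9000 = 0.2739.

0.2739


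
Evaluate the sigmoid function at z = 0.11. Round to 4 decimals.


Compute exp(-0.1100) = 0.8958.
Sigmoid = 1 / (1 + 0.8958) = 1 / 1.8958 = 0.5275.

0.5275


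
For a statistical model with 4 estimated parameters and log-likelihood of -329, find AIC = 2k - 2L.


AIC = 2k - 2*loglik = 2(4) - 2(-329).
= 8 + 658 = 666.

666


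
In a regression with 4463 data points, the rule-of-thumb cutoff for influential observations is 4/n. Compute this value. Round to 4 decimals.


Cook's distance cutoff = 4/n = 4/4463.
= 0.0009.

0.0009


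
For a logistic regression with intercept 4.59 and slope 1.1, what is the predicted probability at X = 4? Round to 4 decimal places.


z = 4.59 + 1.1 * 4 = 8.9900.
Sigmoid: P = 1 / (1 + exp(-8.9900)) = 0.9999.

0.9999


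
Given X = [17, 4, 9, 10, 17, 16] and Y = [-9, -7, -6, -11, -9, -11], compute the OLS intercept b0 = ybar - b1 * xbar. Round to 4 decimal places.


The slope is b1 = -0.2042.
Sample means are xbar = 12.1667 and ybar = -8.8333.
Intercept: b0 = -8.8333 - (-0.2042)(12.1667) = -6.3489.

-6.3489


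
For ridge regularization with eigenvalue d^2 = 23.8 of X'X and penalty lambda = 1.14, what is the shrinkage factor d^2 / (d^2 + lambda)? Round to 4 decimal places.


d^2 + lambda = 23.8 + 1.14 = 24.9400.
Shrinkage factor = 23.8/24.9400 = 0.9543.

0.9543


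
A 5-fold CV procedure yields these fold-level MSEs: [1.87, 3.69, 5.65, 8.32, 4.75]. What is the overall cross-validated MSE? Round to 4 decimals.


Total MSE across folds = 24.2800.
CV-MSE = 24.2800/5 = 4.8560.

4.8560


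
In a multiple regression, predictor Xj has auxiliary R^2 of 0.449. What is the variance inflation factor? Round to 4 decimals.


Denominator: 1 - 0.449 = 0.551.
VIF = 1 / 0.551 = 1.8149.

1.8149


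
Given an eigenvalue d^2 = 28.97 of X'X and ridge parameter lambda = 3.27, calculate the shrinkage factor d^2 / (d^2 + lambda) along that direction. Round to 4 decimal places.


Compute the denominator: 28.97 + 3.27 = 32.2400.
Shrinkage factor = 28.97 / 32.2400 = 0.8986.

0.8986


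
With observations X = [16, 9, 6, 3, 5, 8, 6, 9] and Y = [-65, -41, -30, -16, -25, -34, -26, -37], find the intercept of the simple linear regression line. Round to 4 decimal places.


The slope is b1 = -3.7163.
Sample means are xbar = 7.7500 and ybar = -34.2500.
Intercept: b0 = -34.2500 - (-3.7163)(7.7500) = -5.4488.

-5.4488


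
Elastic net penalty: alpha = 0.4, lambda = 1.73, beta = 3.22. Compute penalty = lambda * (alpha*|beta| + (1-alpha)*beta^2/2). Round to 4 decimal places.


Compute:
L1 = 0.4 * 3.22 = 1.2880.
L2 = 0.6 * 3.22^2 / 2 = 3.1105.
Penalty = 1.73 * (1.2880 + 3.1105) = 7.6094.

7.6094


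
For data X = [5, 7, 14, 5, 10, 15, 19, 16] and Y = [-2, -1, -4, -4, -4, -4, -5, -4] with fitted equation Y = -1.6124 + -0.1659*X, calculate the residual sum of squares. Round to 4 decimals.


Predicted values from Y = -1.6124 + -0.1659*X.
Residuals: [0.4419, 1.7737, -0.0650, -1.5581, -0.7286, 0.1009, -0.2355, 0.2668].
SSres = 6.4409.

6.4409


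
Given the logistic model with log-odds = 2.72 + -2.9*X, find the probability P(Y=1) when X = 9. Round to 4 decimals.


Linear predictor: z = 2.72 + -2.9 * 9 = -23.3800.
P = 1/(1 + exp(23.3800)) = 1/(1 + 14249675906.5153) = 0.0000.

0.0000


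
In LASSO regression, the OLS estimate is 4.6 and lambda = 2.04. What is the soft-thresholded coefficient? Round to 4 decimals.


|beta_OLS| = 4.6.
lambda = 2.04.
Since |beta| > lambda, coefficient = sign(beta)*(|beta| - lambda) = 2.5600.
Result = 2.5600.

2.5600


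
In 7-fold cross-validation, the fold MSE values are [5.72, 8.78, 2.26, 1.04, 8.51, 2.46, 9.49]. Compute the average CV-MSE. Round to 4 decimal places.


Add all fold MSEs: 38.2600.
Divide by k = 7: 38.2600/7 = 5.4657.

5.4657


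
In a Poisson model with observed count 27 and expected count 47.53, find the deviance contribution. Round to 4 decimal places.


y/mu = 27/47.53 = 0.568062 (approx.), and ln(27/47.53) = -0.565524.
y * ln(y/mu) = 27 * -0.565524 = -15.269148.
y - mu = -20.53.
D = 2 * (-15.269148 - -20.53) = 10.521704, which rounds to 10.5217.

10.5217


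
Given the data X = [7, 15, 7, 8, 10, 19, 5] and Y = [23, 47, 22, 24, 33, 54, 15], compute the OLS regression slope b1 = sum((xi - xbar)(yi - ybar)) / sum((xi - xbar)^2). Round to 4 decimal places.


The sample means are xbar = 10.1429 and ybar = 31.1429.
Compute S_xx = 152.8571 and S_xy = 431.8571.
Slope b1 = S_xy / S_xx = 431.8571 / 152.8571 = 2.8252.

2.8252


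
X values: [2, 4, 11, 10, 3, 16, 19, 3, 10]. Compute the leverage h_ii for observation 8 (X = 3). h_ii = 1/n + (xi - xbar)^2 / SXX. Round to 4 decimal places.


Compute xbar = 8.6667 with n = 9 observations.
SXX = 300.0000.
Leverage = 1/9 + (3 - 8.6667)^2/300.0000 = 0.2181.

0.2181


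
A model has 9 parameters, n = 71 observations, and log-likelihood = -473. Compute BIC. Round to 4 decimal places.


Compute k*ln(n) = 9*ln(71) = 9*4.262680 = 38.364120.
Then -2*loglik = 946.
BIC = 38.364120 + 946 = 984.364120, which rounds to 984.3641.

984.3641


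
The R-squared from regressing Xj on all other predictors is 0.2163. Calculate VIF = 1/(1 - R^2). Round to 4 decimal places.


Denominator: 1 - 0.2163 = 0.7837.
VIF = 1 / 0.7837 = 1.2760.

1.2760


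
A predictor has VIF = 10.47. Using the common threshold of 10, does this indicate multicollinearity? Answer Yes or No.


Compare VIF = 10.47 to the threshold of 10.
10.47 >= 10, so the answer is Yes.

Yes


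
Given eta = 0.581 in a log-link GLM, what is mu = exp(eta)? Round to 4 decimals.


The inverse log link gives:
mu = exp(0.581) = 1.7878.

1.7878


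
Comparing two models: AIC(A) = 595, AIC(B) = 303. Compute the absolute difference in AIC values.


Compute |595 - 303| = 292.
Model B has the smaller AIC.

292


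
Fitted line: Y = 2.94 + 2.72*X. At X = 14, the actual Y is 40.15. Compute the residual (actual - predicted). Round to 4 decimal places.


Predicted = 2.94 + 2.72 * 14 = 41.0200.
Residual = 40.15 - 41.0200 = -0.8700.

-0.8700


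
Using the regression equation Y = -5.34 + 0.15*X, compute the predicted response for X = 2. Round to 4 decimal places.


Substitute X = 2 into the equation:
Y = -5.34 + 0.15 * 2 = -5.34 + 0.3000 = -5.0400.

-5.0400


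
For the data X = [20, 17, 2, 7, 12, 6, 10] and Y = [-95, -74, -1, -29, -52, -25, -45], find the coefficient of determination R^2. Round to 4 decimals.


After computing the OLS fit (b0=6.7795, b1=-4.9791):
SSres = 33.8957, SStot = 5976.8571.
R^2 = 1 - 33.8957/5976.8571 = 0.9943.

0.9943


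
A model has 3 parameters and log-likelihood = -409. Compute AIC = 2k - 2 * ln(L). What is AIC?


AIC = 2*3 - 2*(-409).
= 6 + 818 = 824.

824


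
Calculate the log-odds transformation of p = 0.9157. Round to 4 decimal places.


1 - p = 0.0843.
p/(1-p) = 10.8624.
logit = ln(10.8624) = 2.3853.

2.3853


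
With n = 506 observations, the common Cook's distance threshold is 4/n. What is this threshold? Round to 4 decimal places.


The threshold is 4/n.
4/506 = 0.0079.

0.0079


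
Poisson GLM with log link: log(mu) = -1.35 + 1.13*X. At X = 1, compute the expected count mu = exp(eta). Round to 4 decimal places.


Compute eta = -1.35 + 1.13 * 1 = -0.2200.
Apply inverse link: mu = e^-0.2200 = 0.8025.

0.8025


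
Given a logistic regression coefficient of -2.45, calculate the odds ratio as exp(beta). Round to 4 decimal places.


The odds ratio is computed as:
OR = e^(-2.45) = 0.0863.

0.0863


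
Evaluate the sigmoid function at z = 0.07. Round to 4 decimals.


exp(-0.0700) = 0.9324.
1 + exp(-z) = 1.9324.
sigmoid = 1/1.9324 = 0.5175.

0.5175


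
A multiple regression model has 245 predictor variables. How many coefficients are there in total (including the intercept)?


Each predictor gets one coefficient, plus one intercept.
Total parameters = 245 + 1 = 246.

246


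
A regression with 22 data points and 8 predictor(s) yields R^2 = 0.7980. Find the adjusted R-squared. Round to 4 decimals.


Adjusted R^2 = 1 - (1 - R^2) * (n-1)/(n-p-1).
(1 - R^2) = 0.2020.
(n-1)/(n-p-1) = 21/13.
(1 - R^2) * (n-1) = 0.2020 * 21 = 4.2420.
Divide by (n-p-1): 4.2420 / 13 = 0.3263.
Adj R^2 = 1 - 0.3263 = 0.6737.

0.6737


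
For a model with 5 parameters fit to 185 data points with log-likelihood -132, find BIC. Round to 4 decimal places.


k * ln(n) = 5 * ln(185) = 5 * 5.220356 = 26.101780.
-2 * loglik = -2 * (-132) = 264.
BIC = 26.101780 + 264 = 290.101780, which rounds to 290.1018.

290.1018
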